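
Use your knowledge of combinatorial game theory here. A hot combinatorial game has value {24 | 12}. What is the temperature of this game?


The game is {24 | 12}, a switch {a | b} with numbers a > b.
Cooling {a | b} by t gives {a - t | b + t}, which stops being hot when a - t = b + t, i.e. at t = (a - b)/2. So the temperature of a switch is (a - b)/2.
Temperature = (Left option - Right option) / 2
= (24 - (12)) / 2
= 12 / 2
= 6

6


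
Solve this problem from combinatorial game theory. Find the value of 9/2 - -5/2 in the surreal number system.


x = 9/2, y = -5/2
Converting to common denominator: 2
x = 9/2, y = -5/2
x - y = 9/2 - -5/2 = 7

7


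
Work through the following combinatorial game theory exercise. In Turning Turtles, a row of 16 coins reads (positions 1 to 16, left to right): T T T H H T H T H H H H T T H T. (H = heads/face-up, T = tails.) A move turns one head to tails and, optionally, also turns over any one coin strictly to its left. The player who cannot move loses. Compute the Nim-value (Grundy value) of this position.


Coins: T T T H H T H T H H H H T T H T
Key fact: a single head at position k behaves exactly like a Nim heap of size k (turning it to T and optionally flipping a coin at j < k corresponds to moving the heap from k to j, or to 0), and heads combine as a disjunctive sum (two heads at the same place would cancel, matching j XOR j = 0). So the Nim-value is the XOR of the 1-indexed positions of the heads.
Face-up positions (1-indexed): [4, 5, 7, 9, 10, 11, 12, 15]
XOR 0 with 4: 0 XOR 4 = 4
XOR 4 with 5: 4 XOR 5 = 1
XOR 1 with 7: 1 XOR 7 = 6
XOR 6 with 9: 6 XOR 9 = 15
XOR 15 with 10: 15 XOR 10 = 5
XOR 5 with 11: 5 XOR 11 = 14
XOR 14 with 12: 14 XOR 12 = 2
XOR 2 with 15: 2 XOR 15 = 13
Nim-value = 13

13


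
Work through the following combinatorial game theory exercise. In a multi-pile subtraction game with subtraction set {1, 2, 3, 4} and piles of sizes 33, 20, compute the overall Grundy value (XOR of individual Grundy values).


Subtraction set: {1, 2, 3, 4}
For this subtraction set, G(n) = n mod 5 (period = max + 1 = 5).
Pile 1 (size 33): G(33) = 33 mod 5 = 3
Pile 2 (size 20): G(20) = 20 mod 5 = 0
Total Grundy value = XOR of all: 3 XOR 0 = 3

3


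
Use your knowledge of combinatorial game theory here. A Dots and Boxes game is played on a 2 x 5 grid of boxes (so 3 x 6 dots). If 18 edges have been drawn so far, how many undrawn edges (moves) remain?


Grid: 2 x 5 boxes, i.e. 3 rows and 6 columns of dots.
Horizontal edges: (rows + 1) * cols = 3 * 5 = 15
Vertical edges: rows * (cols + 1) = 2 * 6 = 12
Total edges: 15 + 12 = 27
Edges drawn: 18
Remaining: 27 - 18 = 9

9


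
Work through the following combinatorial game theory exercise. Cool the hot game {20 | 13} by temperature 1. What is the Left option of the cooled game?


Original game: {20 | 13} (a switch {a | b} with a > b).
Cooling by t (for t below the temperature (a - b)/2 = 7/2) taxes each move by t: {a | b} cooled by t is {a - t | b + t}.
Cooling amount: t = 1
Cooled Left option: 20 - 1 = 19
Cooled Right option: 13 + 1 = 14
Cooled game: {19 | 14}
Left option = 19

19


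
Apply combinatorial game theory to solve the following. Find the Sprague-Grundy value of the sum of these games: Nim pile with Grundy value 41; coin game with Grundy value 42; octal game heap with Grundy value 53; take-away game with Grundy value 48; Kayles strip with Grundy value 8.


By the Sprague-Grundy theorem, the Grundy value of a sum of games is the XOR of individual Grundy values.
Nim pile: Grundy value = 41. Running XOR: 0 XOR 41 = 41
coin game: Grundy value = 42. Running XOR: 41 XOR 42 = 3
octal game heap: Grundy value = 53. Running XOR: 3 XOR 53 = 54
take-away game: Grundy value = 48. Running XOR: 54 XOR 48 = 6
Kayles strip: Grundy value = 8. Running XOR: 6 XOR 8 = 14
The combined Grundy value is 14.

14


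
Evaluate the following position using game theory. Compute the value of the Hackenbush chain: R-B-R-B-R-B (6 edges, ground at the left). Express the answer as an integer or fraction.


Edges (from ground): R-B-R-B-R-B
By Berlekamp's sign-expansion rule, a Blue-Red Hackenbush stalk has the value of the surreal number whose sign sequence is the edge sequence with B -> + and R -> -.
Sign sequence: -+-+-+
Trace the sign expansion in the surreal number tree, starting from 0:
Edge 1: R (sign -) -> bounds (-inf, 0), value = -1
Edge 2: B (sign +) -> bounds (-1, 0), value = -1/2
Edge 3: R (sign -) -> bounds (-1, -1/2), value = -3/4
Edge 4: B (sign +) -> bounds (-3/4, -1/2), value = -5/8
Edge 5: R (sign -) -> bounds (-3/4, -5/8), value = -11/16
Edge 6: B (sign +) -> bounds (-11/16, -5/8), value = -21/32
Game value = -21/32

-21/32


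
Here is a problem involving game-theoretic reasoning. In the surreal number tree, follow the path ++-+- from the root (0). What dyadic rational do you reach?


Sign expansion: ++-+-
Rule: track bounds (lo, hi), initially (-inf, +inf). On '+', the current value becomes lo and we move to the simplest number in (value, hi): value + 1 if hi = +inf, otherwise the midpoint (value + hi)/2. On '-', the current value becomes hi and we move to value - 1 if lo = -inf, otherwise the midpoint (lo + value)/2.
Start at 0.
Step 1: sign = +, move right. Bounds: (0, +inf). Value = 1
Step 2: sign = +, move right. Bounds: (1, +inf). Value = 2
Step 3: sign = -, move left. Bounds: (1, 2). Value = 3/2
Step 4: sign = +, move right. Bounds: (3/2, 2). Value = 7/4
Step 5: sign = -, move left. Bounds: (3/2, 7/4). Value = 13/8
The surreal number with sign expansion ++-+- is 13/8.

13/8


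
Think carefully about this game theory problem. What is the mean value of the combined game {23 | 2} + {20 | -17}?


G1 = {23 | 2}, G2 = {20 | -17}
Each is a switch {a | b} with numbers a > b; its mean value is (a + b)/2, and mean value is additive over game sums: m(G1 + G2) = m(G1) + m(G2).
Mean of G1 = (23 + (2))/2 = 25/2 = 25/2
Mean of G2 = (20 + (-17))/2 = 3/2 = 3/2
Mean of G1 + G2 = 25/2 + 3/2 = 14

14


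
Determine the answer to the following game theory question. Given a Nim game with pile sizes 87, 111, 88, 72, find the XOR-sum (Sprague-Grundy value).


We need the XOR (exclusive or) of all pile sizes.
After XOR-ing pile 1 (size 87): 0 XOR 87 = 87
After XOR-ing pile 2 (size 111): 87 XOR 111 = 56
After XOR-ing pile 3 (size 88): 56 XOR 88 = 96
After XOR-ing pile 4 (size 72): 96 XOR 72 = 40
The Nim-value of this position is 40.

40


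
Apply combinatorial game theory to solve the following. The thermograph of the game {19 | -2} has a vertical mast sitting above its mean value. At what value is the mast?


Game = {19 | -2}, a switch {a | b} with numbers a > b.
Its thermograph has left wall a - t and right wall b + t, which meet at t = (a - b)/2, where both equal (a + b)/2. So the mast (mean value) is at (a + b)/2.
Mean = (19 + (-2))/2 = 17/2 = 17/2

17/2


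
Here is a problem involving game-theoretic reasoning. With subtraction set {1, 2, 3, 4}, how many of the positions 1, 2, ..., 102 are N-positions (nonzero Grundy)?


Subtraction set S = {1, 2, 3, 4}, so G(n) = n mod 5.
G(n) = 0 when n is a multiple of 5.
Multiples of 5 in [1, 102]: 20
N-positions (nonzero Grundy) = 102 - 20 = 82

82


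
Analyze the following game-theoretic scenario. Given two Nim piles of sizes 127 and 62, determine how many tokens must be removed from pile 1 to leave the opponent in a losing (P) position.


Piles: 127 and 62
Current XOR: 127 XOR 62 = 65 (non-zero, so this is an N-position).
To make the XOR zero, we need to find a move that balances the piles.
For pile 1 (size 127): target = 127 XOR 65 = 62
We reduce pile 1 from 127 to 62.
Tokens removed: 127 - 62 = 65
Verification: 62 XOR 62 = 0

65


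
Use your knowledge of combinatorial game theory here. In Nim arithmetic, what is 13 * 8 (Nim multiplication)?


Nim multiplication is bilinear over XOR: (u XOR v) * w = (u*w) XOR (v*w).
So we split each operand into its bit components and XOR the pairwise Nim products.
13 = 1 + 4 + 8 (as XOR of powers of 2).
8 = 8 (as XOR of powers of 2).
Using the standard Nim-product table on single bits:
  2*2 = 3,   2*4 = 8,   2*8 = 12,
  4*4 = 6,   4*8 = 11,  8*8 = 13,
and  1*x = x (identity), k*l = l*k (commutative).
Pairwise Nim products:
  1 * 8 = 8
  4 * 8 = 11
  8 * 8 = 13
XOR them: 8 XOR 11 XOR 13 = 14.
Result: 13 * 8 = 14 (in Nim).

14


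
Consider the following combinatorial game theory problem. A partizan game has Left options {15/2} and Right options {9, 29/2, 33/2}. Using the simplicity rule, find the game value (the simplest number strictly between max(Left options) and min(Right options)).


Left options: {15/2}, max = 15/2
Right options: {9, 29/2, 33/2}, min = 9
All options are numbers and max(Left) < min(Right), so by the simplicity theorem the value is the simplest (earliest-born) number strictly between 15/2 and 9.
The only integer strictly between 15/2 and 9 is 8.
No non-integer in the interval can be simpler: if x is a non-integer in the interval, then floor(x) or ceil(x) also lies in the interval (the interval contains an integer), and both are proper prefixes of x's sign expansion, i.e. born earlier. So the game value is 8.
Game value = 8

8


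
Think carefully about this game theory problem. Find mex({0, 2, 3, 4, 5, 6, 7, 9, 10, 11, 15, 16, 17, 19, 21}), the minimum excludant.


Set = {0, 2, 3, 4, 5, 6, 7, 9, 10, 11, 15, 16, 17, 19, 21}
0 is in the set.
1 is NOT in the set. This is the mex.
mex = 1

1


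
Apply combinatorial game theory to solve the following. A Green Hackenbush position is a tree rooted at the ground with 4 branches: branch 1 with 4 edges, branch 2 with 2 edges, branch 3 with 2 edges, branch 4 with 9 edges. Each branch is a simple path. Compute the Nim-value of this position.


The tree has 4 branches from the ground vertex.
In Green Hackenbush, the Nim-value of a simple path of length k is k.
Branch 1: length 4, Nim-value = 4
Branch 2: length 2, Nim-value = 2
Branch 3: length 2, Nim-value = 2
Branch 4: length 9, Nim-value = 9
Total Nim-value = XOR of all branch values:
0 XOR 4 = 4
4 XOR 2 = 6
6 XOR 2 = 4
4 XOR 9 = 13
Nim-value of the tree = 13

13


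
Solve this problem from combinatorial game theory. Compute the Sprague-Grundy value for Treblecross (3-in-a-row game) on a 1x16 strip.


Treblecross: place X on empty cells; 3-in-a-row wins.
Playing within two cells of an existing X lets the opponent win at once, so sensible play treats the cells i-2..i+2 around each X as dead. The player left with no safe cell loses, so this is a normal-play take-away game on strips of safe cells.
Placing X at cell i (0-indexed) of a strip of k safe cells leaves independent strips of sizes max(0, i-2) and max(0, k-i-3). Hence G(k) = mex{ G(max(0,i-2)) XOR G(max(0,k-i-3)) : 0 <= i < k }, with G(0) = 0.
G(1): splits (0,0):0^0=0 -> mex({0}) = 1
G(2): splits (0,0):0^0=0 -> mex({0}) = 1
G(3): splits (0,0):0^0=0 -> mex({0}) = 1
G(4): splits (0,1):0^1=1 (0,0):0^0=0 -> mex({0, 1}) = 2
G(5): splits (0,2):0^1=1 (0,1):0^1=1 (0,0):0^0=0 -> mex({0, 1}) = 2
G(6) = mex({1}) = 0
G(7) = mex({0, 1, 2}) = 3
G(8) = mex({0, 1, 2}) = 3
G(9) = mex({0, 2}) = 1
G(10) = mex({0, 2, 3}) = 1
G(11) = mex({0, 3}) = 1
G(12) = mex({1, 3}) = 0
G(13) = mex({0, 1, 2, 3}) = 4
G(14) = mex({0, 1, 2}) = 3
G(15) = mex({0, 1, 2}) = 3
G(16) = mex({0, 1, 2, 4}) = 3
Therefore G(16) = 3.

3


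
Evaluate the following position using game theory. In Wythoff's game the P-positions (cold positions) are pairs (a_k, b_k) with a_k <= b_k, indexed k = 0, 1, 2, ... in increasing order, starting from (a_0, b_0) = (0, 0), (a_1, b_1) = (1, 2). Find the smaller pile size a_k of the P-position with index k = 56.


By Wythoff's theorem, a_k = floor(k * phi) and b_k = floor(k * phi^2) = a_k + k, where phi = (1 + sqrt(5))/2 is the golden ratio.
phi = (1 + sqrt(5))/2 = 1.618034
k = 56
k * phi = 56 * 1.618034 = 90.609903
a_56 = floor(k * phi) = 90

90


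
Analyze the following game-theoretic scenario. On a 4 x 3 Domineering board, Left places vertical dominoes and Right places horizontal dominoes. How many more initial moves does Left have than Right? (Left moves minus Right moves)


Board is 4 x 3 (rows x cols).
Left (vertical) placements: (rows-1) * cols = 3 * 3 = 9
Right (horizontal) placements: rows * (cols-1) = 4 * 2 = 8
Advantage = Left - Right = 9 - 8 = 1

1


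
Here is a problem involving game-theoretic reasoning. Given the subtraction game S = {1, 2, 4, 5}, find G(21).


The subtraction set is S = {1, 2, 4, 5}.
G(k) = mex{ G(k - s) : s in S, s <= k }. We compute iteratively: G(0) = 0.
G(1) = mex({0}) = 1
G(2) = mex({0, 1}) = 2
G(3) = mex({1, 2}) = 0
G(4) = mex({0, 2}) = 1
G(5) = mex({0, 1}) = 2
G(6) = mex({1, 2}) = 0
G(7) = mex({0, 2}) = 1
Observe that G(3)..G(7) = 0, 1, 2, 0, 1 repeats G(0)..G(4) = 0, 1, 2, 0, 1.
For k >= max(S) = 5, G(k) is determined by the previous 5 values G(k-5)..G(k-1); a window of 5 consecutive values has recurred shifted by 3, so by induction G(k + 3) = G(k) for all k >= 0: the sequence is periodic from the start with period 3.
One period: G(0..2) = 0, 1, 2.
21 mod 3 = 0, so G(21) = G(0) = 0.

0


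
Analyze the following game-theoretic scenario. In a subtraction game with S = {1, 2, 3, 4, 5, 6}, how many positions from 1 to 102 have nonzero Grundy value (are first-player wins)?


Subtraction set S = {1, 2, 3, 4, 5, 6}, so G(n) = n mod 7.
G(n) = 0 when n is a multiple of 7.
Multiples of 7 in [1, 102]: 14
N-positions (nonzero Grundy) = 102 - 14 = 88

88


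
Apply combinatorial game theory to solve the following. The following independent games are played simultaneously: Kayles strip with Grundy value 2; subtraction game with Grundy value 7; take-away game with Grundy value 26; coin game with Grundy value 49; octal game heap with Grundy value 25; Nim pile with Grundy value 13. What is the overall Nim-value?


By the Sprague-Grundy theorem, the Grundy value of a sum of games is the XOR of individual Grundy values.
Kayles strip: Grundy value = 2. Running XOR: 0 XOR 2 = 2
subtraction game: Grundy value = 7. Running XOR: 2 XOR 7 = 5
take-away game: Grundy value = 26. Running XOR: 5 XOR 26 = 31
coin game: Grundy value = 49. Running XOR: 31 XOR 49 = 46
octal game heap: Grundy value = 25. Running XOR: 46 XOR 25 = 55
Nim pile: Grundy value = 13. Running XOR: 55 XOR 13 = 58
The combined Grundy value is 58.

58


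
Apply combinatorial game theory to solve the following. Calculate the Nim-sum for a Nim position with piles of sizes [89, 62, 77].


We need the XOR (exclusive or) of all pile sizes.
After XOR-ing pile 1 (size 89): 0 XOR 89 = 89
After XOR-ing pile 2 (size 62): 89 XOR 62 = 103
After XOR-ing pile 3 (size 77): 103 XOR 77 = 42
The Nim-value of this position is 42.

42


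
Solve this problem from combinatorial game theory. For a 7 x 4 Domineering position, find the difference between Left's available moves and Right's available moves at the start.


Board is 7 x 4 (rows x cols).
Left (vertical) placements: (rows-1) * cols = 6 * 4 = 24
Right (horizontal) placements: rows * (cols-1) = 7 * 3 = 21
Advantage = Left - Right = 24 - 21 = 3

3


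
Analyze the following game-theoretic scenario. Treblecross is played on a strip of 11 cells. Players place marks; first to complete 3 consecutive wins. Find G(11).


Treblecross: place X on empty cells; 3-in-a-row wins.
Playing within two cells of an existing X lets the opponent win at once, so sensible play treats the cells i-2..i+2 around each X as dead. The player left with no safe cell loses, so this is a normal-play take-away game on strips of safe cells.
Placing X at cell i (0-indexed) of a strip of k safe cells leaves independent strips of sizes max(0, i-2) and max(0, k-i-3). Hence G(k) = mex{ G(max(0,i-2)) XOR G(max(0,k-i-3)) : 0 <= i < k }, with G(0) = 0.
G(1): splits (0,0):0^0=0 -> mex({0}) = 1
G(2): splits (0,0):0^0=0 -> mex({0}) = 1
G(3): splits (0,0):0^0=0 -> mex({0}) = 1
G(4): splits (0,1):0^1=1 (0,0):0^0=0 -> mex({0, 1}) = 2
G(5): splits (0,2):0^1=1 (0,1):0^1=1 (0,0):0^0=0 -> mex({0, 1}) = 2
G(6) = mex({1}) = 0
G(7) = mex({0, 1, 2}) = 3
G(8) = mex({0, 1, 2}) = 3
G(9) = mex({0, 2}) = 1
G(10) = mex({0, 2, 3}) = 1
G(11) = mex({0, 3}) = 1
Therefore G(11) = 1.

1


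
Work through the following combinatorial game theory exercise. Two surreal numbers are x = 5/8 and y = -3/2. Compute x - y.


x = 5/8, y = -3/2
Converting to common denominator: 8
x = 5/8, y = -12/8
x - y = 5/8 - -3/2 = 17/8

17/8


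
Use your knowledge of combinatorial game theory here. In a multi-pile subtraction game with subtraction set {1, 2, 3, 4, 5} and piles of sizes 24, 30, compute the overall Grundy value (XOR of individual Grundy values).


Subtraction set: {1, 2, 3, 4, 5}
For this subtraction set, G(n) = n mod 6 (period = max + 1 = 6).
Pile 1 (size 24): G(24) = 24 mod 6 = 0
Pile 2 (size 30): G(30) = 30 mod 6 = 0
Total Grundy value = XOR of all: 0 XOR 0 = 0

0


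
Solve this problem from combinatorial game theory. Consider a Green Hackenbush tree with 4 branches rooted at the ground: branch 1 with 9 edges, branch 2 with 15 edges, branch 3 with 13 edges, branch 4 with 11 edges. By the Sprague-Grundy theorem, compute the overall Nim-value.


The tree has 4 branches from the ground vertex.
In Green Hackenbush, the Nim-value of a simple path of length k is k.
Branch 1: length 9, Nim-value = 9
Branch 2: length 15, Nim-value = 15
Branch 3: length 13, Nim-value = 13
Branch 4: length 11, Nim-value = 11
Total Nim-value = XOR of all branch values:
0 XOR 9 = 9
9 XOR 15 = 6
6 XOR 13 = 11
11 XOR 11 = 0
Nim-value of the tree = 0

0


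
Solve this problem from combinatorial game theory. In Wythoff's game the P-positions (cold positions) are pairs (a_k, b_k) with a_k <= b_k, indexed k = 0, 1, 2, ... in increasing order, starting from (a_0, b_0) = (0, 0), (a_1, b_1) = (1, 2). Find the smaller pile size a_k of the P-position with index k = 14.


By Wythoff's theorem, a_k = floor(k * phi) and b_k = floor(k * phi^2) = a_k + k, where phi = (1 + sqrt(5))/2 is the golden ratio.
phi = (1 + sqrt(5))/2 = 1.618034
k = 14
k * phi = 14 * 1.618034 = 22.652476
a_14 = floor(k * phi) = 22

22


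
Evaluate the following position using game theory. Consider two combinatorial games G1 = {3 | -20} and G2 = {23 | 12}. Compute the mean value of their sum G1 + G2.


G1 = {3 | -20}, G2 = {23 | 12}
Each is a switch {a | b} with numbers a > b; its mean value is (a + b)/2, and mean value is additive over game sums: m(G1 + G2) = m(G1) + m(G2).
Mean of G1 = (3 + (-20))/2 = -17/2 = -17/2
Mean of G2 = (23 + (12))/2 = 35/2 = 35/2
Mean of G1 + G2 = -17/2 + 35/2 = 9

9


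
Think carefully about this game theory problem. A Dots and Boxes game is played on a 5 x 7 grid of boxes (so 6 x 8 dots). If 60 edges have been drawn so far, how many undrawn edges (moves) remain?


Grid: 5 x 7 boxes, i.e. 6 rows and 8 columns of dots.
Horizontal edges: (rows + 1) * cols = 6 * 7 = 42
Vertical edges: rows * (cols + 1) = 5 * 8 = 40
Total edges: 42 + 40 = 82
Edges drawn: 60
Remaining: 82 - 60 = 22

22


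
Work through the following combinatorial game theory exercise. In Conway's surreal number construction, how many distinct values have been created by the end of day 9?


Day 0: {|} = 0 is born. Count = 1.
Day n: the number of surreal numbers born by day n is 2^(n+1) - 1.
By day 0: 2^1 - 1 = 1
By day 1: 2^2 - 1 = 3
By day 2: 2^3 - 1 = 7
By day 3: 2^4 - 1 = 15
By day 4: 2^5 - 1 = 31
By day 5: 2^6 - 1 = 63
By day 6: 2^7 - 1 = 127
By day 7: 2^8 - 1 = 255
By day 8: 2^9 - 1 = 511
By day 9: 2^10 - 1 = 1023
By day 9: 1023 surreal numbers.

1023


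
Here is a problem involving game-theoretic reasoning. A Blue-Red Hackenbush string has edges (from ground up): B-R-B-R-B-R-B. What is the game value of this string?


Edges (from ground): B-R-B-R-B-R-B
By Berlekamp's sign-expansion rule, a Blue-Red Hackenbush stalk has the value of the surreal number whose sign sequence is the edge sequence with B -> + and R -> -.
Sign sequence: +-+-+-+
Trace the sign expansion in the surreal number tree, starting from 0:
Edge 1: B (sign +) -> bounds (0, +inf), value = 1
Edge 2: R (sign -) -> bounds (0, 1), value = 1/2
Edge 3: B (sign +) -> bounds (1/2, 1), value = 3/4
Edge 4: R (sign -) -> bounds (1/2, 3/4), value = 5/8
Edge 5: B (sign +) -> bounds (5/8, 3/4), value = 11/16
Edge 6: R (sign -) -> bounds (5/8, 11/16), value = 21/32
Edge 7: B (sign +) -> bounds (21/32, 11/16), value = 43/64
Game value = 43/64

43/64


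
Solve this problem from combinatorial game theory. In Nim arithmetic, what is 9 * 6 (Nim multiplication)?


Nim multiplication is bilinear over XOR: (u XOR v) * w = (u*w) XOR (v*w).
So we split each operand into its bit components and XOR the pairwise Nim products.
9 = 1 + 8 (as XOR of powers of 2).
6 = 2 + 4 (as XOR of powers of 2).
Using the standard Nim-product table on single bits:
  2*2 = 3,   2*4 = 8,   2*8 = 12,
  4*4 = 6,   4*8 = 11,  8*8 = 13,
and  1*x = x (identity), k*l = l*k (commutative).
Pairwise Nim products:
  1 * 2 = 2
  1 * 4 = 4
  8 * 2 = 12
  8 * 4 = 11
XOR them: 2 XOR 4 XOR 12 XOR 11 = 1.
Result: 9 * 6 = 1 (in Nim).

1


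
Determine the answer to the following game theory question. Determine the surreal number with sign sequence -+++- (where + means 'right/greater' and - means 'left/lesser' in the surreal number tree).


Sign expansion: -+++-
Rule: track bounds (lo, hi), initially (-inf, +inf). On '+', the current value becomes lo and we move to the simplest number in (value, hi): value + 1 if hi = +inf, otherwise the midpoint (value + hi)/2. On '-', the current value becomes hi and we move to value - 1 if lo = -inf, otherwise the midpoint (lo + value)/2.
Start at 0.
Step 1: sign = -, move left. Bounds: (-inf, 0). Value = -1
Step 2: sign = +, move right. Bounds: (-1, 0). Value = -1/2
Step 3: sign = +, move right. Bounds: (-1/2, 0). Value = -1/4
Step 4: sign = +, move right. Bounds: (-1/4, 0). Value = -1/8
Step 5: sign = -, move left. Bounds: (-1/4, -1/8). Value = -3/16
The surreal number with sign expansion -+++- is -3/16.

-3/16


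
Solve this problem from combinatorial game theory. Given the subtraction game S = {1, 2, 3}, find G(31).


The subtraction set is S = {1, 2, 3}.
G(k) = mex{ G(k - s) : s in S, s <= k }. We compute iteratively: G(0) = 0.
G(1) = mex({0}) = 1
G(2) = mex({0, 1}) = 2
G(3) = mex({0, 1, 2}) = 3
G(4) = mex({1, 2, 3}) = 0
G(5) = mex({0, 2, 3}) = 1
G(6) = mex({0, 1, 3}) = 2
Observe that G(4)..G(6) = 0, 1, 2 repeats G(0)..G(2) = 0, 1, 2.
For k >= max(S) = 3, G(k) is determined by the previous 3 values G(k-3)..G(k-1); a window of 3 consecutive values has recurred shifted by 4, so by induction G(k + 4) = G(k) for all k >= 0: the sequence is periodic from the start with period 4.
One period: G(0..3) = 0, 1, 2, 3.
31 mod 4 = 3, so G(31) = G(3) = 3.

3


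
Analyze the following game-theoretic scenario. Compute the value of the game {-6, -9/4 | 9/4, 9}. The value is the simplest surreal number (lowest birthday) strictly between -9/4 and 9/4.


Left options: {-6, -9/4}, max = -9/4
Right options: {9/4, 9}, min = 9/4
All options are numbers and max(Left) < min(Right), so by the simplicity theorem the value is the simplest (earliest-born) number strictly between -9/4 and 9/4.
Integers -2 through 2 all lie strictly between -9/4 and 9/4.
Among integers, the simplest (lowest birthday = smallest |n|; 0 is born on day 0, +-n on day n) is 0.
No non-integer in the interval can be simpler: if x is a non-integer in the interval, then floor(x) or ceil(x) also lies in the interval (the interval contains an integer), and both are proper prefixes of x's sign expansion, i.e. born earlier. So the game value is 0.
Game value = 0

0


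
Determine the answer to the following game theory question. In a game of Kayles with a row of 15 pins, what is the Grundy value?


Kayles: a move removes 1 or 2 adjacent pins from a contiguous row.
Removing pins from a row of k leaves two independent rows (a, b) with a + b = k - 1 (one pin) or a + b = k - 2 (two pins); an end removal gives a = 0.
By Sprague-Grundy, G(k) = mex{ G(a) XOR G(b) } over all these splits. G(0) = 0.
G(1): splits (0,0):0^0=0 -> mex({0}) = 1
G(2): splits (0,1):0^1=1 (0,0):0^0=0 -> mex({0, 1}) = 2
G(3): splits (0,2):0^2=2 (1,1):1^1=0 (0,1):0^1=1 -> mex({0, 1, 2}) = 3
G(4): splits (0,3):0^3=3 (1,2):1^2=3 (0,2):0^2=2 (1,1):1^1=0 -> mex({0, 2, 3}) = 1
G(5): splits (0,4):0^1=1 (1,3):1^3=2 (2,2):2^2=0 (0,3):0^3=3 (1,2):1^2=3 -> mex({0, 1, 2, 3}) = 4
G(6) = mex({0, 1, 2, 4}) = 3
G(7) = mex({0, 1, 3, 4, 5}) = 2
G(8) = mex({0, 2, 3, 5, 6}) = 1
G(9) = mex({0, 1, 2, 3, 6, 7}) = 4
G(10) = mex({0, 1, 3, 4, 5, 7}) = 2
G(11) = mex({0, 1, 2, 3, 4, 5}) = 6
G(12) = mex({0, 1, 2, 3, 5, 6, 7}) = 4
G(13) = mex({0, 2, 3, 4, 6, 7}) = 1
G(14) = mex({0, 1, 4, 5, 6, 7}) = 2
G(15) = mex({0, 1, 2, 3, 4, 5, 6}) = 7
Therefore G(15) = 7.

7


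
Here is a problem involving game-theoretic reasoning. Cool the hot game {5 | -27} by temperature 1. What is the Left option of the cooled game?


Original game: {5 | -27} (a switch {a | b} with a > b).
Cooling by t (for t below the temperature (a - b)/2 = 16) taxes each move by t: {a | b} cooled by t is {a - t | b + t}.
Cooling amount: t = 1
Cooled Left option: 5 - 1 = 4
Cooled Right option: -27 + 1 = -26
Cooled game: {4 | -26}
Left option = 4

4


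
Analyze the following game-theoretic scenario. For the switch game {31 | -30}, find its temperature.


The game is {31 | -30}, a switch {a | b} with numbers a > b.
Cooling {a | b} by t gives {a - t | b + t}, which stops being hot when a - t = b + t, i.e. at t = (a - b)/2. So the temperature of a switch is (a - b)/2.
Temperature = (Left option - Right option) / 2
= (31 - (-30)) / 2
= 61 / 2
= 61/2

61/2


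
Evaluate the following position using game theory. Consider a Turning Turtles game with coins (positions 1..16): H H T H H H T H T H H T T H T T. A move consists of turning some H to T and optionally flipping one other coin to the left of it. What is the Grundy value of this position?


Coins: H H T H H H T H T H H T T H T T
Key fact: a single head at position k behaves exactly like a Nim heap of size k (turning it to T and optionally flipping a coin at j < k corresponds to moving the heap from k to j, or to 0), and heads combine as a disjunctive sum (two heads at the same place would cancel, matching j XOR j = 0). So the Nim-value is the XOR of the 1-indexed positions of the heads.
Face-up positions (1-indexed): [1, 2, 4, 5, 6, 8, 10, 11, 14]
XOR 0 with 1: 0 XOR 1 = 1
XOR 1 with 2: 1 XOR 2 = 3
XOR 3 with 4: 3 XOR 4 = 7
XOR 7 with 5: 7 XOR 5 = 2
XOR 2 with 6: 2 XOR 6 = 4
XOR 4 with 8: 4 XOR 8 = 12
XOR 12 with 10: 12 XOR 10 = 6
XOR 6 with 11: 6 XOR 11 = 13
XOR 13 with 14: 13 XOR 14 = 3
Nim-value = 3

3


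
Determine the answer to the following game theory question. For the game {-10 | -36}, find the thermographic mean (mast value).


Game = {-10 | -36}, a switch {a | b} with numbers a > b.
Its thermograph has left wall a - t and right wall b + t, which meet at t = (a - b)/2, where both equal (a + b)/2. So the mast (mean value) is at (a + b)/2.
Mean = (-10 + (-36))/2 = -46/2 = -23

-23


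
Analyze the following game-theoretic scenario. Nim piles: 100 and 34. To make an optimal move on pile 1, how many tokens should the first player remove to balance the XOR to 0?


Piles: 100 and 34
Current XOR: 100 XOR 34 = 70 (non-zero, so this is an N-position).
To make the XOR zero, we need to find a move that balances the piles.
For pile 1 (size 100): target = 100 XOR 70 = 34
We reduce pile 1 from 100 to 34.
Tokens removed: 100 - 34 = 66
Verification: 34 XOR 34 = 0

66


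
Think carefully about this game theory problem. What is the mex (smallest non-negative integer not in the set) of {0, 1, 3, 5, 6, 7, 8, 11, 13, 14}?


Set = {0, 1, 3, 5, 6, 7, 8, 11, 13, 14}
0 is in the set.
1 is in the set.
2 is NOT in the set. This is the mex.
mex = 2

2


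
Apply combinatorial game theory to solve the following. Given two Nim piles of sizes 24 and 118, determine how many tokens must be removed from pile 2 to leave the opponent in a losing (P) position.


Piles: 24 and 118
Current XOR: 24 XOR 118 = 110 (non-zero, so this is an N-position).
To make the XOR zero, we need to find a move that balances the piles.
For pile 2 (size 118): target = 118 XOR 110 = 24
We reduce pile 2 from 118 to 24.
Tokens removed: 118 - 24 = 94
Verification: 24 XOR 24 = 0

94


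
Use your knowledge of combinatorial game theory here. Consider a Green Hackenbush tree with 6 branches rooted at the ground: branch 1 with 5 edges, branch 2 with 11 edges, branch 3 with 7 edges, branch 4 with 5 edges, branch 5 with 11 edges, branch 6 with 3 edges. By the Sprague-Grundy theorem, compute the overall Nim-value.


The tree has 6 branches from the ground vertex.
In Green Hackenbush, the Nim-value of a simple path of length k is k.
Branch 1: length 5, Nim-value = 5
Branch 2: length 11, Nim-value = 11
Branch 3: length 7, Nim-value = 7
Branch 4: length 5, Nim-value = 5
Branch 5: length 11, Nim-value = 11
Branch 6: length 3, Nim-value = 3
Total Nim-value = XOR of all branch values:
0 XOR 5 = 5
5 XOR 11 = 14
14 XOR 7 = 9
9 XOR 5 = 12
12 XOR 11 = 7
7 XOR 3 = 4
Nim-value of the tree = 4

4


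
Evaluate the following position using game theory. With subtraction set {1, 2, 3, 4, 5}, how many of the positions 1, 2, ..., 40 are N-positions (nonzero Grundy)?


Subtraction set S = {1, 2, 3, 4, 5}, so G(n) = n mod 6.
G(n) = 0 when n is a multiple of 6.
Multiples of 6 in [1, 40]: 6
N-positions (nonzero Grundy) = 40 - 6 = 34

34


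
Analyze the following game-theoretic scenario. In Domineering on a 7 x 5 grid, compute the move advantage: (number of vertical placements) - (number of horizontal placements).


Board is 7 x 5 (rows x cols).
Left (vertical) placements: (rows-1) * cols = 6 * 5 = 30
Right (horizontal) placements: rows * (cols-1) = 7 * 4 = 28
Advantage = Left - Right = 30 - 28 = 2

2


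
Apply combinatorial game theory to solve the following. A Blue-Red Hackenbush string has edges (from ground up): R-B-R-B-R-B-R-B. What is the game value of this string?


Edges (from ground): R-B-R-B-R-B-R-B
By Berlekamp's sign-expansion rule, a Blue-Red Hackenbush stalk has the value of the surreal number whose sign sequence is the edge sequence with B -> + and R -> -.
Sign sequence: -+-+-+-+
Trace the sign expansion in the surreal number tree, starting from 0:
Edge 1: R (sign -) -> bounds (-inf, 0), value = -1
Edge 2: B (sign +) -> bounds (-1, 0), value = -1/2
Edge 3: R (sign -) -> bounds (-1, -1/2), value = -3/4
Edge 4: B (sign +) -> bounds (-3/4, -1/2), value = -5/8
Edge 5: R (sign -) -> bounds (-3/4, -5/8), value = -11/16
Edge 6: B (sign +) -> bounds (-11/16, -5/8), value = -21/32
Edge 7: R (sign -) -> bounds (-11/16, -21/32), value = -43/64
Edge 8: B (sign +) -> bounds (-43/64, -21/32), value = -85/128
Game value = -85/128

-85/128


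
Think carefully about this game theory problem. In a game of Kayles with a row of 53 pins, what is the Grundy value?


Kayles: a move removes 1 or 2 adjacent pins from a contiguous row.
Removing pins from a row of k leaves two independent rows (a, b) with a + b = k - 1 (one pin) or a + b = k - 2 (two pins); an end removal gives a = 0.
By Sprague-Grundy, G(k) = mex{ G(a) XOR G(b) } over all these splits. G(0) = 0.
G(1): splits (0,0):0^0=0 -> mex({0}) = 1
G(2): splits (0,1):0^1=1 (0,0):0^0=0 -> mex({0, 1}) = 2
G(3): splits (0,2):0^2=2 (1,1):1^1=0 (0,1):0^1=1 -> mex({0, 1, 2}) = 3
G(4): splits (0,3):0^3=3 (1,2):1^2=3 (0,2):0^2=2 (1,1):1^1=0 -> mex({0, 2, 3}) = 1
G(5): splits (0,4):0^1=1 (1,3):1^3=2 (2,2):2^2=0 (0,3):0^3=3 (1,2):1^2=3 -> mex({0, 1, 2, 3}) = 4
G(6) = mex({0, 1, 2, 4}) = 3
G(7) = mex({0, 1, 3, 4, 5}) = 2
G(8) = mex({0, 2, 3, 5, 6}) = 1
G(9) = mex({0, 1, 2, 3, 6, 7}) = 4
G(10) = mex({0, 1, 3, 4, 5, 7}) = 2
G(11) = mex({0, 1, 2, 3, 4, 5}) = 6
G(12) = mex({0, 1, 2, 3, 5, 6, 7}) = 4
G(13) = mex({0, 2, 3, 4, 6, 7}) = 1
G(14) = mex({0, 1, 4, 5, 6, 7}) = 2
G(15) = mex({0, 1, 2, 3, 4, 5, 6}) = 7
G(16) = mex({0, 2, 3, 5, 6, 7}) = 1
G(17) = mex({0, 1, 2, 3, 5, 6, 7}) = 4
G(18) = mex({0, 1, 2, 4, 5, 6}) = 3
G(19) = mex({0, 1, 3, 4, 5, 7}) = 2
G(20) = mex({0, 2, 3, 4, 5, 6, 7}) = 1
G(21) = mex({0, 1, 2, 3, 5, 6, 7}) = 4
G(22) = mex({0, 1, 2, 3, 4, 5, 7}) = 6
G(23) = mex({0, 1, 2, 3, 4, 5, 6}) = 7
G(24) = mex({0, 1, 2, 3, 5, 6, 7}) = 4
G(25) = mex({0, 2, 3, 4, 6, 7}) = 1
G(26) = mex({0, 1, 3, 4, 5, 6, 7}) = 2
G(27) = mex({0, 1, 2, 3, 4, 5, 6, 7}) = 8
G(28) = mex({0, 1, 2, 3, 4, 6, 7, 8}) = 5
G(29) = mex({0, 1, 2, 3, 5, 6, 7, 8, 9}) = 4
G(30) = mex({0, 1, 2, 3, 4, 5, 6, 9, 10}) = 7
G(31) = mex({0, 1, 3, 4, 5, 7, 10, 11}) = 2
G(32) = mex({0, 2, 3, 4, 5, 6, 7, 9, 11}) = 1
G(33) = mex({0, 1, 2, 3, 4, 5, 6, 7, 9, 12}) = 8
G(34) = mex({0, 1, 2, 3, 4, 5, 7, 8, 11, 12}) = 6
G(35) = mex({0, 1, 2, 3, 4, 5, 6, 8, 9, 10, 11}) = 7
G(36) = mex({0, 1, 2, 3, 5, 6, 7, 9, 10}) = 4
G(37) = mex({0, 2, 3, 4, 6, 7, 9, 10, 11, 12}) = 1
G(38) = mex({0, 1, 3, 4, 5, 6, 7, 9, 10, 11, 12}) = 2
G(39) = mex({0, 1, 2, 4, 5, 6, 7, 9, 10, 12, 14}) = 3
G(40) = mex({0, 2, 3, 4, 6, 7, 11, 12, 14}) = 1
G(41) = mex({0, 1, 2, 3, 5, 6, 7, 9, 10, 11, 12}) = 4
G(42) = mex({0, 1, 2, 3, 4, 5, 6, 9, 10}) = 7
G(43) = mex({0, 1, 3, 4, 5, 7, 9, 10, 12, 15}) = 2
G(44) = mex({0, 2, 3, 4, 5, 6, 7, 9, 10, 12, 15}) = 1
G(45) = mex({0, 1, 2, 3, 4, 5, 6, 7, 9, 10, 12, 14}) = 8
G(46) = mex({0, 1, 3, 4, 5, 7, 8, 11, 12, 14}) = 2
G(47) = mex({0, 1, 2, 3, 4, 5, 6, 8, 9, 10, 11, 12}) = 7
G(48) = mex({0, 1, 2, 3, 5, 6, 7, 9, 10}) = 4
G(49) = mex({0, 2, 3, 4, 6, 7, 9, 10, 11, 12, 15}) = 1
G(50) = mex({0, 1, 4, 5, 6, 7, 9, 11, 12, 14, 15}) = 2
G(51) = mex({0, 1, 2, 3, 4, 5, 6, 7, 9, 12, 14, 15}) = 8
G(52) = mex({0, 2, 3, 4, 5, 6, 7, 8, 11, 12, 15}) = 1
G(53) = mex({0, 1, 2, 3, 5, 6, 7, 8, 9, 10, 11, 12}) = 4
Therefore G(53) = 4.

4


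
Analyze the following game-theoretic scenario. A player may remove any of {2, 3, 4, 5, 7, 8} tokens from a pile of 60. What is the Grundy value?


The subtraction set is S = {2, 3, 4, 5, 7, 8}.
G(k) = mex{ G(k - s) : s in S, s <= k }. We compute iteratively: G(0) = 0.
G(1) = mex({}) = 0
G(2) = mex({0}) = 1
G(3) = mex({0}) = 1
G(4) = mex({0, 1}) = 2
G(5) = mex({0, 1}) = 2
G(6) = mex({0, 1, 2}) = 3
G(7) = mex({0, 1, 2}) = 3
G(8) = mex({0, 1, 2, 3}) = 4
G(9) = mex({0, 1, 2, 3}) = 4
G(10) = mex({1, 2, 3, 4}) = 0
G(11) = mex({1, 2, 3, 4}) = 0
G(12) = mex({0, 2, 3, 4}) = 1
G(13) = mex({0, 2, 3, 4}) = 1
G(14) = mex({0, 1, 3, 4}) = 2
G(15) = mex({0, 1, 3, 4}) = 2
G(16) = mex({0, 1, 2, 4}) = 3
G(17) = mex({0, 1, 2, 4}) = 3
Observe that G(10)..G(17) = 0, 0, 1, 1, 2, 2, 3, 3 repeats G(0)..G(7) = 0, 0, 1, 1, 2, 2, 3, 3.
For k >= max(S) = 8, G(k) is determined by the previous 8 values G(k-8)..G(k-1); a window of 8 consecutive values has recurred shifted by 10, so by induction G(k + 10) = G(k) for all k >= 0: the sequence is periodic from the start with period 10.
One period: G(0..9) = 0, 0, 1, 1, 2, 2, 3, 3, 4, 4.
60 mod 10 = 0, so G(60) = G(0) = 0.

0


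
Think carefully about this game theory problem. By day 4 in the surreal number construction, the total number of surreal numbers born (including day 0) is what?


Day 0: {|} = 0 is born. Count = 1.
Day n: the number of surreal numbers born by day n is 2^(n+1) - 1.
By day 0: 2^1 - 1 = 1
By day 1: 2^2 - 1 = 3
By day 2: 2^3 - 1 = 7
By day 3: 2^4 - 1 = 15
By day 4: 2^5 - 1 = 31
By day 4: 31 surreal numbers.

31


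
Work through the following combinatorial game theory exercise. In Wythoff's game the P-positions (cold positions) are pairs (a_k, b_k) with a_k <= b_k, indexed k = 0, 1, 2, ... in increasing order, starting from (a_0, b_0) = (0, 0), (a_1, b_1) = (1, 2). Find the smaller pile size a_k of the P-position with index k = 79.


By Wythoff's theorem, a_k = floor(k * phi) and b_k = floor(k * phi^2) = a_k + k, where phi = (1 + sqrt(5))/2 is the golden ratio.
phi = (1 + sqrt(5))/2 = 1.618034
k = 79
k * phi = 79 * 1.618034 = 127.824685
a_79 = floor(k * phi) = 127

127


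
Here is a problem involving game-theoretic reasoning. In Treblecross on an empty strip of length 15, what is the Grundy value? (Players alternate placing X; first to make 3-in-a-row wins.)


Treblecross: place X on empty cells; 3-in-a-row wins.
Playing within two cells of an existing X lets the opponent win at once, so sensible play treats the cells i-2..i+2 around each X as dead. The player left with no safe cell loses, so this is a normal-play take-away game on strips of safe cells.
Placing X at cell i (0-indexed) of a strip of k safe cells leaves independent strips of sizes max(0, i-2) and max(0, k-i-3). Hence G(k) = mex{ G(max(0,i-2)) XOR G(max(0,k-i-3)) : 0 <= i < k }, with G(0) = 0.
G(1): splits (0,0):0^0=0 -> mex({0}) = 1
G(2): splits (0,0):0^0=0 -> mex({0}) = 1
G(3): splits (0,0):0^0=0 -> mex({0}) = 1
G(4): splits (0,1):0^1=1 (0,0):0^0=0 -> mex({0, 1}) = 2
G(5): splits (0,2):0^1=1 (0,1):0^1=1 (0,0):0^0=0 -> mex({0, 1}) = 2
G(6) = mex({1}) = 0
G(7) = mex({0, 1, 2}) = 3
G(8) = mex({0, 1, 2}) = 3
G(9) = mex({0, 2}) = 1
G(10) = mex({0, 2, 3}) = 1
G(11) = mex({0, 3}) = 1
G(12) = mex({1, 3}) = 0
G(13) = mex({0, 1, 2, 3}) = 4
G(14) = mex({0, 1, 2}) = 3
G(15) = mex({0, 1, 2}) = 3
Therefore G(15) = 3.

3


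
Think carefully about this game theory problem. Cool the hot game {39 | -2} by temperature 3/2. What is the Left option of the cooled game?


Original game: {39 | -2} (a switch {a | b} with a > b).
Cooling by t (for t below the temperature (a - b)/2 = 41/2) taxes each move by t: {a | b} cooled by t is {a - t | b + t}.
Cooling amount: t = 3/2
Cooled Left option: 39 - 3/2 = 75/2
Cooled Right option: -2 + 3/2 = -1/2
Cooled game: {75/2 | -1/2}
Left option = 75/2

75/2


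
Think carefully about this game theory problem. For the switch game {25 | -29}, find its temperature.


The game is {25 | -29}, a switch {a | b} with numbers a > b.
Cooling {a | b} by t gives {a - t | b + t}, which stops being hot when a - t = b + t, i.e. at t = (a - b)/2. So the temperature of a switch is (a - b)/2.
Temperature = (Left option - Right option) / 2
= (25 - (-29)) / 2
= 54 / 2
= 27

27


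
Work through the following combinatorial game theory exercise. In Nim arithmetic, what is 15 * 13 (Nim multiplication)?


Nim multiplication is bilinear over XOR: (u XOR v) * w = (u*w) XOR (v*w).
So we split each operand into its bit components and XOR the pairwise Nim products.
15 = 1 + 2 + 4 + 8 (as XOR of powers of 2).
13 = 1 + 4 + 8 (as XOR of powers of 2).
Using the standard Nim-product table on single bits:
  2*2 = 3,   2*4 = 8,   2*8 = 12,
  4*4 = 6,   4*8 = 11,  8*8 = 13,
and  1*x = x (identity), k*l = l*k (commutative).
Pairwise Nim products:
  1 * 1 = 1
  1 * 4 = 4
  1 * 8 = 8
  2 * 1 = 2
  2 * 4 = 8
  2 * 8 = 12
  4 * 1 = 4
  4 * 4 = 6
  4 * 8 = 11
  8 * 1 = 8
  8 * 4 = 11
  8 * 8 = 13
XOR them: 1 XOR 4 XOR 8 XOR 2 XOR 8 XOR 12 XOR 4 XOR 6 XOR 11 XOR 8 XOR 11 XOR 13 = 12.
Result: 15 * 13 = 12 (in Nim).

12


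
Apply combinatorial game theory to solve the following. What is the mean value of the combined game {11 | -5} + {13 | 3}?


G1 = {11 | -5}, G2 = {13 | 3}
Each is a switch {a | b} with numbers a > b; its mean value is (a + b)/2, and mean value is additive over game sums: m(G1 + G2) = m(G1) + m(G2).
Mean of G1 = (11 + (-5))/2 = 6/2 = 3
Mean of G2 = (13 + (3))/2 = 16/2 = 8
Mean of G1 + G2 = 3 + 8 = 11

11


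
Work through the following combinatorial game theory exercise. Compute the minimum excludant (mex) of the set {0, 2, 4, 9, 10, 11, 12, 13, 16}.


Set = {0, 2, 4, 9, 10, 11, 12, 13, 16}
0 is in the set.
1 is NOT in the set. This is the mex.
mex = 1

1


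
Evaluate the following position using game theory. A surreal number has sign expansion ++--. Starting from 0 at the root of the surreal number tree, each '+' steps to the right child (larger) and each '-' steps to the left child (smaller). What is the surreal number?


Sign expansion: ++--
Rule: track bounds (lo, hi), initially (-inf, +inf). On '+', the current value becomes lo and we move to the simplest number in (value, hi): value + 1 if hi = +inf, otherwise the midpoint (value + hi)/2. On '-', the current value becomes hi and we move to value - 1 if lo = -inf, otherwise the midpoint (lo + value)/2.
Start at 0.
Step 1: sign = +, move right. Bounds: (0, +inf). Value = 1
Step 2: sign = +, move right. Bounds: (1, +inf). Value = 2
Step 3: sign = -, move left. Bounds: (1, 2). Value = 3/2
Step 4: sign = -, move left. Bounds: (1, 3/2). Value = 5/4
The surreal number with sign expansion ++-- is 5/4.

5/4
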